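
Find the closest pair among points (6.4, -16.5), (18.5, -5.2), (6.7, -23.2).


d(P0,P1) = 16.556, d(P0,P2) = 6.7067, d(P1,P2) = 21.523
Closest: P0 and P2

Closest pair: (6.4, -16.5) and (6.7, -23.2), distance = 6.7067


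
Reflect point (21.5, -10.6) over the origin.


Reflection over origin: (x,y) -> (-x,-y)
(21.5, -10.6) -> (-21.5, 10.6)

(-21.5, 10.6)


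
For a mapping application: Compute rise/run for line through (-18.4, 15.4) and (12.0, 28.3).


slope = (y2-y1)/(x2-x1) = (28.3-15.4)/(12-(-18.4)) = 12.9/30.4 = 0.4243

0.4243


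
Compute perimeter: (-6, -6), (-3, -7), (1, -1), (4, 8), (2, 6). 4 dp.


Sides: (-6, -6)->(-3, -7): sqrt(10) = 3.162278, (-3, -7)->(1, -1): sqrt(52) = 7.211103, (1, -1)->(4, 8): sqrt(90) = 9.486833, (4, 8)->(2, 6): sqrt(8) = 2.828427, (2, 6)->(-6, -6): sqrt(208) = 14.422205
Sum = 37.110846
Perimeter = 37.1108

37.1108


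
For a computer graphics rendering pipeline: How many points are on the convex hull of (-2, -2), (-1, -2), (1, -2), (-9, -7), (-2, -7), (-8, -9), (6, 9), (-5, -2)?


Convex hull vertices (CCW): (-9, -7), (-8, -9), (-2, -7), (1, -2), (6, 9), (-5, -2)
Count = 6

6


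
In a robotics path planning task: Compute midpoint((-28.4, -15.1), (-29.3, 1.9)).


M = (((-28.4)+(-29.3))/2, ((-15.1)+1.9)/2)
= (-28.85, -6.6)

(-28.85, -6.6)


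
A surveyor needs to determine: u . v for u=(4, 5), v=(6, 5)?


u . v = u_x*v_x + u_y*v_y = 4*6 + 5*5
= 24 + 25 = 49

49


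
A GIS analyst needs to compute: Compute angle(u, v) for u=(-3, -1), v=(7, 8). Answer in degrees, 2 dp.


u.v = -29, |u| = sqrt(10) = 3.1623, |v| = sqrt(113) = 10.6301
cos(theta) = u.v/(|u||v|) = -29/sqrt(1130) = -0.862698
theta = acos(-0.862698) = 149.62 degrees

149.62 degrees


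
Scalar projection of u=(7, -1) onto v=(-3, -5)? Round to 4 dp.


u.v = -16, |v| = sqrt(34) = 5.831
Scalar projection = u.v / |v| = -16 / sqrt(34) = -2.744

-2.744


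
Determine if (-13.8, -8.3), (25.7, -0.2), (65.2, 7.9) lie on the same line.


Cross product: (25.7-(-13.8))*(7.9-(-8.3)) - ((-0.2)-(-8.3))*(65.2-(-13.8))
= 0

Yes, collinear


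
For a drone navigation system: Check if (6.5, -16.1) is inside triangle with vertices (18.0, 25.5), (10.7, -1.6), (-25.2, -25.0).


Cross products: AB x AP = -7.97, BC x BP = 422.27, CA x CP = -1216.37
All same sign? no

No, outside


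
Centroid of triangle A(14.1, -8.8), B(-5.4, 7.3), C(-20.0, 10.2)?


Centroid = ((x_A+x_B+x_C)/3, (y_A+y_B+y_C)/3)
= ((14.1+(-5.4)+(-20))/3, ((-8.8)+7.3+10.2)/3)
= (-3.7667, 2.9)

(-3.7667, 2.9)


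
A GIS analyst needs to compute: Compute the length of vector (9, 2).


|u| = sqrt(9^2 + 2^2) = sqrt(85) = 9.2195

9.2195


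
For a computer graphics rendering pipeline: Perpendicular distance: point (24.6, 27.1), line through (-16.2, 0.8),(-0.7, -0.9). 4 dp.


|cross product| = 477.01
|line direction| = sqrt(243.14) = 15.5929
Distance = 477.01/sqrt(243.14) = 30.5914

30.5914


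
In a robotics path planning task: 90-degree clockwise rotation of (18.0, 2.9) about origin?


90° CW: (x,y) -> (y, -x)
(18,2.9) -> (2.9, -18)

(2.9, -18)


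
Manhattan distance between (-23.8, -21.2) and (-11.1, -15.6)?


|(-23.8)-(-11.1)| + |(-21.2)-(-15.6)| = 12.7 + 5.6 = 18.3

18.3


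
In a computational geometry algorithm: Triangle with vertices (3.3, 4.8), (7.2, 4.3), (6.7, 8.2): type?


Side lengths squared: AB^2=15.46, BC^2=15.46, CA^2=23.12
Sorted: [15.46, 15.46, 23.12]
By sides: Isosceles, By angles: Acute

Isosceles, Acute


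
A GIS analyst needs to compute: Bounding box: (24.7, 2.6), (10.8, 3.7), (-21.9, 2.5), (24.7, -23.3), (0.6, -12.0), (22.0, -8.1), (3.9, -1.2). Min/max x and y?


x range: [-21.9, 24.7]
y range: [-23.3, 3.7]
Bounding box: (-21.9,-23.3) to (24.7,3.7)

(-21.9,-23.3) to (24.7,3.7)


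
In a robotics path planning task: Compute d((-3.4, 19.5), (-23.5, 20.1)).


dx=-20.1, dy=0.6
d^2 = (-20.1)^2 + 0.6^2 = 404.37
d = sqrt(404.37) = 20.109

20.109


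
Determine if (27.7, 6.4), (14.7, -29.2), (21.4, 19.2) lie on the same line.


Cross product: (14.7-27.7)*(19.2-6.4) - ((-29.2)-6.4)*(21.4-27.7)
= -390.68

No, not collinear


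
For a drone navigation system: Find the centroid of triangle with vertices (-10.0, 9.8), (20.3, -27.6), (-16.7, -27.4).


Centroid = ((x_A+x_B+x_C)/3, (y_A+y_B+y_C)/3)
= (((-10)+20.3+(-16.7))/3, (9.8+(-27.6)+(-27.4))/3)
= (-2.1333, -15.0667)

(-2.1333, -15.0667)


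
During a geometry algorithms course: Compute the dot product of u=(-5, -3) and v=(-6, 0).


u . v = u_x*v_x + u_y*v_y = (-5)*(-6) + (-3)*0
= 30 + 0 = 30

30


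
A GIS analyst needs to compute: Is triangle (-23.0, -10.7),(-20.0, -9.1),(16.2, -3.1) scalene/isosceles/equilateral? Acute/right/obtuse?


Side lengths squared: AB^2=11.56, BC^2=1346.44, CA^2=1594.4
Sorted: [11.56, 1346.44, 1594.4]
By sides: Scalene, By angles: Obtuse

Scalene, Obtuse


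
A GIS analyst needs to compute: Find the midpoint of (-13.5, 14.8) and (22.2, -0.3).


M = (((-13.5)+22.2)/2, (14.8+(-0.3))/2)
= (4.35, 7.25)

(4.35, 7.25)


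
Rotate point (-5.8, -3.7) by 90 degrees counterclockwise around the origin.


90° CCW: (x,y) -> (-y, x)
(-5.8,-3.7) -> (3.7, -5.8)

(3.7, -5.8)


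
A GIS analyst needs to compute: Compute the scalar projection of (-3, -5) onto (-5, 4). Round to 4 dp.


u.v = -5, |v| = sqrt(41) = 6.4031
Scalar projection = u.v / |v| = -5 / sqrt(41) = -0.7809

-0.7809


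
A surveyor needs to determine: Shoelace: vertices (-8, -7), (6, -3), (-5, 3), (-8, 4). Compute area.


Shoelace sum: ((-8)*(-3) - 6*(-7)) + (6*3 - (-5)*(-3)) + ((-5)*4 - (-8)*3) + ((-8)*(-7) - (-8)*4)
= 161
Area = |161|/2 = 80.5

80.5


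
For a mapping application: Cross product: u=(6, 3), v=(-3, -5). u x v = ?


u x v = u_x*v_y - u_y*v_x = 6*(-5) - 3*(-3)
= (-30) - (-9) = -21

-21


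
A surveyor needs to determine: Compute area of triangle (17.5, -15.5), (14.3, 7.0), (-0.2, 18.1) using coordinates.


Area = |x_A(y_B-y_C) + x_B(y_C-y_A) + x_C(y_A-y_B)|/2
= |(-194.25) + 480.48 + 4.5|/2
= 290.73/2 = 145.365

145.365


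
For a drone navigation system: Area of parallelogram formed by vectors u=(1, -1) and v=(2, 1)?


|u x v| = |1*1 - (-1)*2|
= |1 - (-2)| = 3

3


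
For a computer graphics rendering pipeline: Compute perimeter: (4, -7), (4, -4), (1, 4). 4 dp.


Sides: (4, -7)->(4, -4): sqrt(9) = 3, (4, -4)->(1, 4): sqrt(73) = 8.544004, (1, 4)->(4, -7): sqrt(130) = 11.401754
Sum = 22.945758
Perimeter = 22.9458

22.9458


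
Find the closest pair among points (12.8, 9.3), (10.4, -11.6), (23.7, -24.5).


d(P0,P1) = 21.0373, d(P0,P2) = 35.5141, d(P1,P2) = 18.5284
Closest: P1 and P2

Closest pair: (10.4, -11.6) and (23.7, -24.5), distance = 18.5284


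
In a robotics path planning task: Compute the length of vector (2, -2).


|u| = sqrt(2^2 + (-2)^2) = sqrt(8) = 2.8284

2.8284


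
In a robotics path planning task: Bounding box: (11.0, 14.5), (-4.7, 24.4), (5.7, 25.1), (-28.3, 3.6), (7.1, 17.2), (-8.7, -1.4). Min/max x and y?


x range: [-28.3, 11]
y range: [-1.4, 25.1]
Bounding box: (-28.3,-1.4) to (11,25.1)

(-28.3,-1.4) to (11,25.1)


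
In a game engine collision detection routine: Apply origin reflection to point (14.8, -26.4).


Reflection over origin: (x,y) -> (-x,-y)
(14.8, -26.4) -> (-14.8, 26.4)

(-14.8, 26.4)


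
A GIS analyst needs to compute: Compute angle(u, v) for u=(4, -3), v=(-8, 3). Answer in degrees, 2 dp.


u.v = -41, |u| = sqrt(25) = 5, |v| = sqrt(73) = 8.544
cos(theta) = u.v/(|u||v|) = -41/sqrt(1825) = -0.959737
theta = acos(-0.959737) = 163.69 degrees

163.69 degrees


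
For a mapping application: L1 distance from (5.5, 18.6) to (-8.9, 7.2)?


|5.5-(-8.9)| + |18.6-7.2| = 14.4 + 11.4 = 25.8

25.8


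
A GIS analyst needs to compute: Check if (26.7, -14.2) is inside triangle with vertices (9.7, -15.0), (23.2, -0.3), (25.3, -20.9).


Cross products: AB x AP = -239.1, BC x BP = 42.91, CA x CP = -112.78
All same sign? no

No, outside


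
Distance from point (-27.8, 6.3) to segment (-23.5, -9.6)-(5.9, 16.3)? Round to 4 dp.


Project P onto AB: t = 0.1859 (clamped to [0,1])
Closest point on segment: (-18.0345, -4.7852)
Distance: 14.7731

14.7731


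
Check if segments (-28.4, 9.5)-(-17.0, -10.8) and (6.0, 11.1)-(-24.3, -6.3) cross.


Cross products: d1=-550.08, d2=263.37, d3=716.56, d4=-96.89
d1*d2 < 0 and d3*d4 < 0? yes

Yes, they intersect


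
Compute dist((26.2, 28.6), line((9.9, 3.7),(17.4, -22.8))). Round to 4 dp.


|cross product| = 618.7
|line direction| = sqrt(758.5) = 27.5409
Distance = 618.7/sqrt(758.5) = 22.4648

22.4648


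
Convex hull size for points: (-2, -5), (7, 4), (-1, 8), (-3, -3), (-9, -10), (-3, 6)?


Convex hull vertices (CCW): (-9, -10), (-2, -5), (7, 4), (-1, 8), (-3, 6)
Count = 5

5


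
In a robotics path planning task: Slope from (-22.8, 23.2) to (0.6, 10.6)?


slope = (y2-y1)/(x2-x1) = (10.6-23.2)/(0.6-(-22.8)) = (-12.6)/23.4 = -0.5385

-0.5385


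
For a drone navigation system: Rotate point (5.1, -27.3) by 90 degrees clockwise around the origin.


90° CW: (x,y) -> (y, -x)
(5.1,-27.3) -> (-27.3, -5.1)

(-27.3, -5.1)


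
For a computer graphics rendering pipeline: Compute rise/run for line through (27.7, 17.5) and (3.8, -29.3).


slope = (y2-y1)/(x2-x1) = ((-29.3)-17.5)/(3.8-27.7) = (-46.8)/(-23.9) = 1.9582

1.9582


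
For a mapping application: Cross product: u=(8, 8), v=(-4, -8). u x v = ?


u x v = u_x*v_y - u_y*v_x = 8*(-8) - 8*(-4)
= (-64) - (-32) = -32

-32


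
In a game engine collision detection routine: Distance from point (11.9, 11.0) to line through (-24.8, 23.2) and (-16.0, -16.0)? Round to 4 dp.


|cross product| = 1331.28
|line direction| = sqrt(1614.08) = 40.1756
Distance = 1331.28/sqrt(1614.08) = 33.1365

33.1365


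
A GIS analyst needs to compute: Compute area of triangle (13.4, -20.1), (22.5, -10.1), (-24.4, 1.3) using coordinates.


Area = |x_A(y_B-y_C) + x_B(y_C-y_A) + x_C(y_A-y_B)|/2
= |(-152.76) + 481.5 + 244|/2
= 572.74/2 = 286.37

286.37


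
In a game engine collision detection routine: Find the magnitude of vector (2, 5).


|u| = sqrt(2^2 + 5^2) = sqrt(29) = 5.3852

5.3852


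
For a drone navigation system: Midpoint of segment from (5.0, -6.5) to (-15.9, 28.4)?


M = ((5+(-15.9))/2, ((-6.5)+28.4)/2)
= (-5.45, 10.95)

(-5.45, 10.95)


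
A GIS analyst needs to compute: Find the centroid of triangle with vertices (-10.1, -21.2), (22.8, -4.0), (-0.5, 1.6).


Centroid = ((x_A+x_B+x_C)/3, (y_A+y_B+y_C)/3)
= (((-10.1)+22.8+(-0.5))/3, ((-21.2)+(-4)+1.6)/3)
= (4.0667, -7.8667)

(4.0667, -7.8667)


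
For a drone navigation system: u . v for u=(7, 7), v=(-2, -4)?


u . v = u_x*v_x + u_y*v_y = 7*(-2) + 7*(-4)
= (-14) + (-28) = -42

-42


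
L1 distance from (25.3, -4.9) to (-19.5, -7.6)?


|25.3-(-19.5)| + |(-4.9)-(-7.6)| = 44.8 + 2.7 = 47.5

47.5


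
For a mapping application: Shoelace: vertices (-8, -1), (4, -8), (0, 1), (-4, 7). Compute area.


Shoelace sum: ((-8)*(-8) - 4*(-1)) + (4*1 - 0*(-8)) + (0*7 - (-4)*1) + ((-4)*(-1) - (-8)*7)
= 136
Area = |136|/2 = 68

68


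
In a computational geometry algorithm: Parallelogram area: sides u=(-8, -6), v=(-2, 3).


|u x v| = |(-8)*3 - (-6)*(-2)|
= |(-24) - 12| = 36

36


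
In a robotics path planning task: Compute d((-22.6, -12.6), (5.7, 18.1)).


dx=28.3, dy=30.7
d^2 = 28.3^2 + 30.7^2 = 1743.38
d = sqrt(1743.38) = 41.7538

41.7538


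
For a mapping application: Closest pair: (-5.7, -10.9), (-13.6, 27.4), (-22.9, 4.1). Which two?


d(P0,P1) = 39.1063, d(P0,P2) = 22.8219, d(P1,P2) = 25.0874
Closest: P0 and P2

Closest pair: (-5.7, -10.9) and (-22.9, 4.1), distance = 22.8219


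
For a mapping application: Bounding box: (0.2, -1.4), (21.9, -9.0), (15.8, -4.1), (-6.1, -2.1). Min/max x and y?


x range: [-6.1, 21.9]
y range: [-9, -1.4]
Bounding box: (-6.1,-9) to (21.9,-1.4)

(-6.1,-9) to (21.9,-1.4)


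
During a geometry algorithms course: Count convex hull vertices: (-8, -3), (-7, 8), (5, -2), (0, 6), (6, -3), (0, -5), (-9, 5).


Convex hull vertices (CCW): (-9, 5), (-8, -3), (0, -5), (6, -3), (0, 6), (-7, 8)
Count = 6

6


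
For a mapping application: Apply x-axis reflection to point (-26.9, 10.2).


Reflection over x-axis: (x,y) -> (x,-y)
(-26.9, 10.2) -> (-26.9, -10.2)

(-26.9, -10.2)


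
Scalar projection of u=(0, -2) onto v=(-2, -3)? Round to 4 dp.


u.v = 6, |v| = sqrt(13) = 3.6056
Scalar projection = u.v / |v| = 6 / sqrt(13) = 1.6641

1.6641


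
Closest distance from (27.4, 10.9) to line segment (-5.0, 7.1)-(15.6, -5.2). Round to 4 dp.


Project P onto AB: t = 1 (clamped to [0,1])
Closest point on segment: (15.6, -5.2)
Distance: 19.9612

19.9612


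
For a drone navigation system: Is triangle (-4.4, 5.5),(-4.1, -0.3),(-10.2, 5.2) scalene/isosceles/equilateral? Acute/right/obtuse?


Side lengths squared: AB^2=33.73, BC^2=67.46, CA^2=33.73
Sorted: [33.73, 33.73, 67.46]
By sides: Isosceles, By angles: Right

Isosceles, Right


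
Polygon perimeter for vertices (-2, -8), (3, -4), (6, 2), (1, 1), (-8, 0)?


Sides: (-2, -8)->(3, -4): sqrt(41) = 6.403124, (3, -4)->(6, 2): sqrt(45) = 6.708204, (6, 2)->(1, 1): sqrt(26) = 5.09902, (1, 1)->(-8, 0): sqrt(82) = 9.055385, (-8, 0)->(-2, -8): sqrt(100) = 10
Sum = 37.265733
Perimeter = 37.2657

37.2657


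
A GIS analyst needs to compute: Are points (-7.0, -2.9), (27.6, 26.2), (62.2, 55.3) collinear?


Cross product: (27.6-(-7))*(55.3-(-2.9)) - (26.2-(-2.9))*(62.2-(-7))
= 0

Yes, collinear


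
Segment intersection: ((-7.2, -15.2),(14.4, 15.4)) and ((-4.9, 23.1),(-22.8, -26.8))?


Cross products: d1=570.8, d2=1100.9, d3=756.9, d4=226.8
d1*d2 < 0 and d3*d4 < 0? no

No, they don't intersect


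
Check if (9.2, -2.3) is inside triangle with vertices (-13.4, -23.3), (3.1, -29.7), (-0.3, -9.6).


Cross products: AB x AP = 491.14, BC x BP = -215.77, CA x CP = 34.52
All same sign? no

No, outside


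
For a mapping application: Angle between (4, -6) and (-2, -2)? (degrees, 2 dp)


u.v = 4, |u| = sqrt(52) = 7.2111, |v| = sqrt(8) = 2.8284
cos(theta) = u.v/(|u||v|) = 4/sqrt(416) = 0.196116
theta = acos(0.196116) = 78.69 degrees

78.69 degrees


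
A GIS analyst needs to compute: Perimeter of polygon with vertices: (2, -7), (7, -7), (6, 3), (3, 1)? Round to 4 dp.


Sides: (2, -7)->(7, -7): sqrt(25) = 5, (7, -7)->(6, 3): sqrt(101) = 10.049876, (6, 3)->(3, 1): sqrt(13) = 3.605551, (3, 1)->(2, -7): sqrt(65) = 8.062258
Sum = 26.717685
Perimeter = 26.7177

26.7177


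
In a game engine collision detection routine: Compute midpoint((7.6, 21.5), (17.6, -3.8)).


M = ((7.6+17.6)/2, (21.5+(-3.8))/2)
= (12.6, 8.85)

(12.6, 8.85)


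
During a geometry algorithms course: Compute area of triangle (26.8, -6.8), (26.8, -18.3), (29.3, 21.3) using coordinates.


Area = |x_A(y_B-y_C) + x_B(y_C-y_A) + x_C(y_A-y_B)|/2
= |(-1061.28) + 753.08 + 336.95|/2
= 28.75/2 = 14.375

14.375


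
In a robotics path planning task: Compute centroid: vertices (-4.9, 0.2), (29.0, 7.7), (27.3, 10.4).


Centroid = ((x_A+x_B+x_C)/3, (y_A+y_B+y_C)/3)
= (((-4.9)+29+27.3)/3, (0.2+7.7+10.4)/3)
= (17.1333, 6.1)

(17.1333, 6.1)


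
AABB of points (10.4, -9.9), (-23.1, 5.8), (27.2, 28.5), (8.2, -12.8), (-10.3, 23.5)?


x range: [-23.1, 27.2]
y range: [-12.8, 28.5]
Bounding box: (-23.1,-12.8) to (27.2,28.5)

(-23.1,-12.8) to (27.2,28.5)


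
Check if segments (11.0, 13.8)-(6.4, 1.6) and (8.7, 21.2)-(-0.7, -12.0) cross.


Cross products: d1=145.92, d2=107.88, d3=-62.1, d4=-24.06
d1*d2 < 0 and d3*d4 < 0? no

No, they don't intersect


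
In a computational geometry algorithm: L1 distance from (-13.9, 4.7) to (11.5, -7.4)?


|(-13.9)-11.5| + |4.7-(-7.4)| = 25.4 + 12.1 = 37.5

37.5


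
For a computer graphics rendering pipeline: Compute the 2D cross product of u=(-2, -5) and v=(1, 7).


u x v = u_x*v_y - u_y*v_x = (-2)*7 - (-5)*1
= (-14) - (-5) = -9

-9


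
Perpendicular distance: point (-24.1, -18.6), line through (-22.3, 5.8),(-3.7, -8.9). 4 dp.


|cross product| = 480.3
|line direction| = sqrt(562.05) = 23.7076
Distance = 480.3/sqrt(562.05) = 20.2593

20.2593


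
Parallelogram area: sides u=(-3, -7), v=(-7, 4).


|u x v| = |(-3)*4 - (-7)*(-7)|
= |(-12) - 49| = 61

61


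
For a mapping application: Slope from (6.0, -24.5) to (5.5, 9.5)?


slope = (y2-y1)/(x2-x1) = (9.5-(-24.5))/(5.5-6) = 34/(-0.5) = -68

-68


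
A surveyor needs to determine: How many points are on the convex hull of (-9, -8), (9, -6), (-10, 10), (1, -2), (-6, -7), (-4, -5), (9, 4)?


Convex hull vertices (CCW): (-10, 10), (-9, -8), (9, -6), (9, 4)
Count = 4

4


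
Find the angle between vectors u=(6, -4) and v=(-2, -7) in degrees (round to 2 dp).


u.v = 16, |u| = sqrt(52) = 7.2111, |v| = sqrt(53) = 7.2801
cos(theta) = u.v/(|u||v|) = 16/sqrt(2756) = 0.304776
theta = acos(0.304776) = 72.26 degrees

72.26 degrees


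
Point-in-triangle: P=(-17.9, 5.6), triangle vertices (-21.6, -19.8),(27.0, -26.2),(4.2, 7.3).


Cross products: AB x AP = 1258.12, BC x BP = 779.11, CA x CP = -555.05
All same sign? no

No, outside


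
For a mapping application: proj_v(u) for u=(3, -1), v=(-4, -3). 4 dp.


u.v = -9, |v| = sqrt(25) = 5
Scalar projection = u.v / |v| = -9 / sqrt(25) = -1.8

-1.8


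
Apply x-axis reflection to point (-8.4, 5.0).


Reflection over x-axis: (x,y) -> (x,-y)
(-8.4, 5) -> (-8.4, -5)

(-8.4, -5)


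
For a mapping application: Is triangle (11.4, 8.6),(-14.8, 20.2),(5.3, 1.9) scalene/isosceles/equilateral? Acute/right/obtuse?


Side lengths squared: AB^2=821, BC^2=738.9, CA^2=82.1
Sorted: [82.1, 738.9, 821]
By sides: Scalene, By angles: Right

Scalene, Right


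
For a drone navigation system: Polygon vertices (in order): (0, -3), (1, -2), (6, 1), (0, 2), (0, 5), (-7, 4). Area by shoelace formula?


Shoelace sum: (0*(-2) - 1*(-3)) + (1*1 - 6*(-2)) + (6*2 - 0*1) + (0*5 - 0*2) + (0*4 - (-7)*5) + ((-7)*(-3) - 0*4)
= 84
Area = |84|/2 = 42

42


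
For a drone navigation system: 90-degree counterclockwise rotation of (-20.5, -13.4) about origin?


90° CCW: (x,y) -> (-y, x)
(-20.5,-13.4) -> (13.4, -20.5)

(13.4, -20.5)


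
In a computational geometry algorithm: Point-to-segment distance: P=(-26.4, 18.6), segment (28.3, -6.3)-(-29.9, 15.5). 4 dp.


Project P onto AB: t = 0.9648 (clamped to [0,1])
Closest point on segment: (-27.8489, 14.7317)
Distance: 4.1307

4.1307


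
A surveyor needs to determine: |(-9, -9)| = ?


|u| = sqrt((-9)^2 + (-9)^2) = sqrt(162) = 12.7279

12.7279


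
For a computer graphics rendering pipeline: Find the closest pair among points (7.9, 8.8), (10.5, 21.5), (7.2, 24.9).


d(P0,P1) = 12.9634, d(P0,P2) = 16.1152, d(P1,P2) = 4.7381
Closest: P1 and P2

Closest pair: (10.5, 21.5) and (7.2, 24.9), distance = 4.7381


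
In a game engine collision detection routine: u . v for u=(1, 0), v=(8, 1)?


u . v = u_x*v_x + u_y*v_y = 1*8 + 0*1
= 8 + 0 = 8

8


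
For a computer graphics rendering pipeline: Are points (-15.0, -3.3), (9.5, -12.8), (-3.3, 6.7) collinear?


Cross product: (9.5-(-15))*(6.7-(-3.3)) - ((-12.8)-(-3.3))*((-3.3)-(-15))
= 356.15

No, not collinear


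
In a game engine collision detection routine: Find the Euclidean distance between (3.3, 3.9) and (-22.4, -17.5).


dx=-25.7, dy=-21.4
d^2 = (-25.7)^2 + (-21.4)^2 = 1118.45
d = sqrt(1118.45) = 33.4432

33.4432


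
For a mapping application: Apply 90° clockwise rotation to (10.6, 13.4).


90° CW: (x,y) -> (y, -x)
(10.6,13.4) -> (13.4, -10.6)

(13.4, -10.6)


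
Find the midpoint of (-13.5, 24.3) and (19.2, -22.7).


M = (((-13.5)+19.2)/2, (24.3+(-22.7))/2)
= (2.85, 0.8)

(2.85, 0.8)


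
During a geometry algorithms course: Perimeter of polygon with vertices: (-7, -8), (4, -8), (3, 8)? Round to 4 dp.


Sides: (-7, -8)->(4, -8): sqrt(121) = 11, (4, -8)->(3, 8): sqrt(257) = 16.03122, (3, 8)->(-7, -8): sqrt(356) = 18.867962
Sum = 45.899182
Perimeter = 45.8992

45.8992


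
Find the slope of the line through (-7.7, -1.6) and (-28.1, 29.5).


slope = (y2-y1)/(x2-x1) = (29.5-(-1.6))/((-28.1)-(-7.7)) = 31.1/(-20.4) = -1.5245

-1.5245


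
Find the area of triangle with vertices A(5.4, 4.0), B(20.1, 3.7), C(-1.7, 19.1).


Area = |x_A(y_B-y_C) + x_B(y_C-y_A) + x_C(y_A-y_B)|/2
= |(-83.16) + 303.51 + (-0.51)|/2
= 219.84/2 = 109.92

109.92


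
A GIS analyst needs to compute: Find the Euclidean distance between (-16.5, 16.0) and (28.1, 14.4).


dx=44.6, dy=-1.6
d^2 = 44.6^2 + (-1.6)^2 = 1991.72
d = sqrt(1991.72) = 44.6287

44.6287


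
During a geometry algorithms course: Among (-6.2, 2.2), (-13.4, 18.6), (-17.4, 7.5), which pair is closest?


d(P0,P1) = 17.9109, d(P0,P2) = 12.3907, d(P1,P2) = 11.7987
Closest: P1 and P2

Closest pair: (-13.4, 18.6) and (-17.4, 7.5), distance = 11.7987


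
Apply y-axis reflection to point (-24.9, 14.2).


Reflection over y-axis: (x,y) -> (-x,y)
(-24.9, 14.2) -> (24.9, 14.2)

(24.9, 14.2)


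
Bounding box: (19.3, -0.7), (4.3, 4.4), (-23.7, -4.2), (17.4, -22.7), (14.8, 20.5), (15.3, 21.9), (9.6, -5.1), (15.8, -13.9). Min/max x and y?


x range: [-23.7, 19.3]
y range: [-22.7, 21.9]
Bounding box: (-23.7,-22.7) to (19.3,21.9)

(-23.7,-22.7) to (19.3,21.9)


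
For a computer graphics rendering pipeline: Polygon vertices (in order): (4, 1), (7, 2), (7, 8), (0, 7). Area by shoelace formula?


Shoelace sum: (4*2 - 7*1) + (7*8 - 7*2) + (7*7 - 0*8) + (0*1 - 4*7)
= 64
Area = |64|/2 = 32

32


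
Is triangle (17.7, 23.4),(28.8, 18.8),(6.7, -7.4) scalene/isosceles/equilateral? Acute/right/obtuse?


Side lengths squared: AB^2=144.37, BC^2=1174.85, CA^2=1069.64
Sorted: [144.37, 1069.64, 1174.85]
By sides: Scalene, By angles: Acute

Scalene, Acute


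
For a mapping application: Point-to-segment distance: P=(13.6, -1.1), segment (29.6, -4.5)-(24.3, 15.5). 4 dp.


Project P onto AB: t = 0.3569 (clamped to [0,1])
Closest point on segment: (27.7082, 2.6387)
Distance: 14.5952

14.5952


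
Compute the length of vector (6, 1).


|u| = sqrt(6^2 + 1^2) = sqrt(37) = 6.0828

6.0828


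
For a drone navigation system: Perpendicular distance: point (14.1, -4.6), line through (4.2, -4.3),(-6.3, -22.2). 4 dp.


|cross product| = 180.36
|line direction| = sqrt(430.66) = 20.7523
Distance = 180.36/sqrt(430.66) = 8.6911

8.6911


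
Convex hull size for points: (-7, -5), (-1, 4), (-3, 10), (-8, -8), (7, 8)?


Convex hull vertices (CCW): (-8, -8), (7, 8), (-3, 10)
Count = 3

3


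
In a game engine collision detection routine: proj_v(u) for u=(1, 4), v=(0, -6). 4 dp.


u.v = -24, |v| = sqrt(36) = 6
Scalar projection = u.v / |v| = -24 / sqrt(36) = -4

-4


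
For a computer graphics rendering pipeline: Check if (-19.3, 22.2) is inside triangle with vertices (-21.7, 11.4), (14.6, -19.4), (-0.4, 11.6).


Cross products: AB x AP = 465.96, BC x BP = 426.9, CA x CP = -229.56
All same sign? no

No, outside


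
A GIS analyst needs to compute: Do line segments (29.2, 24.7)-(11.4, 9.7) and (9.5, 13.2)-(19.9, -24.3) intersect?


Cross products: d1=858.35, d2=34.85, d3=-90.8, d4=732.7
d1*d2 < 0 and d3*d4 < 0? no

No, they don't intersect


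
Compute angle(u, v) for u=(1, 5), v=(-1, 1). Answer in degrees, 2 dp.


u.v = 4, |u| = sqrt(26) = 5.099, |v| = sqrt(2) = 1.4142
cos(theta) = u.v/(|u||v|) = 4/sqrt(52) = 0.5547
theta = acos(0.5547) = 56.31 degrees

56.31 degrees


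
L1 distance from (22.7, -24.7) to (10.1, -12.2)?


|22.7-10.1| + |(-24.7)-(-12.2)| = 12.6 + 12.5 = 25.1

25.1


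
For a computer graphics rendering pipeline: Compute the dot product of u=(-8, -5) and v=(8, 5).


u . v = u_x*v_x + u_y*v_y = (-8)*8 + (-5)*5
= (-64) + (-25) = -89

-89


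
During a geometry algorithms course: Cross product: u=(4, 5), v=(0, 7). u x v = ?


u x v = u_x*v_y - u_y*v_x = 4*7 - 5*0
= 28 - 0 = 28

28


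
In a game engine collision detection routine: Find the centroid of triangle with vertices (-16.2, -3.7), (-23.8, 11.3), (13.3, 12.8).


Centroid = ((x_A+x_B+x_C)/3, (y_A+y_B+y_C)/3)
= (((-16.2)+(-23.8)+13.3)/3, ((-3.7)+11.3+12.8)/3)
= (-8.9, 6.8)

(-8.9, 6.8)


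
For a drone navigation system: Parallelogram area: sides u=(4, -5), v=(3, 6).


|u x v| = |4*6 - (-5)*3|
= |24 - (-15)| = 39

39


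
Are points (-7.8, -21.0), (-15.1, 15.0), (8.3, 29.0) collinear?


Cross product: ((-15.1)-(-7.8))*(29-(-21)) - (15-(-21))*(8.3-(-7.8))
= -944.6

No, not collinear


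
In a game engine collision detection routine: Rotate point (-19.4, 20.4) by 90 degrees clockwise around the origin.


90° CW: (x,y) -> (y, -x)
(-19.4,20.4) -> (20.4, 19.4)

(20.4, 19.4)


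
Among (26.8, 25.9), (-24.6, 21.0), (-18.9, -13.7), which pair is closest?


d(P0,P1) = 51.633, d(P0,P2) = 60.4702, d(P1,P2) = 35.165
Closest: P1 and P2

Closest pair: (-24.6, 21.0) and (-18.9, -13.7), distance = 35.165


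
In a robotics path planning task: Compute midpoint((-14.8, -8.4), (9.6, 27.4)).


M = (((-14.8)+9.6)/2, ((-8.4)+27.4)/2)
= (-2.6, 9.5)

(-2.6, 9.5)


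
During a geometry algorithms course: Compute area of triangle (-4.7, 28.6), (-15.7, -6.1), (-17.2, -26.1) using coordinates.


Area = |x_A(y_B-y_C) + x_B(y_C-y_A) + x_C(y_A-y_B)|/2
= |(-94) + 858.79 + (-596.84)|/2
= 167.95/2 = 83.975

83.975


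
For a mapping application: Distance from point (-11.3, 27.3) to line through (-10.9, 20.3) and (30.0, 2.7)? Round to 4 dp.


|cross product| = 279.26
|line direction| = sqrt(1982.57) = 44.5261
Distance = 279.26/sqrt(1982.57) = 6.2718

6.2718


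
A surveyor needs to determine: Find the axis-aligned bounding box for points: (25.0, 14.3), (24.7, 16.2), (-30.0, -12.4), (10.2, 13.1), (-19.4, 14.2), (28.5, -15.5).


x range: [-30, 28.5]
y range: [-15.5, 16.2]
Bounding box: (-30,-15.5) to (28.5,16.2)

(-30,-15.5) to (28.5,16.2)


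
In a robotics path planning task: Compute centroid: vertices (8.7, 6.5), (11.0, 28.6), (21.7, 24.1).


Centroid = ((x_A+x_B+x_C)/3, (y_A+y_B+y_C)/3)
= ((8.7+11+21.7)/3, (6.5+28.6+24.1)/3)
= (13.8, 19.7333)

(13.8, 19.7333)


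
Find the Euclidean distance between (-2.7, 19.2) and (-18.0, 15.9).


dx=-15.3, dy=-3.3
d^2 = (-15.3)^2 + (-3.3)^2 = 244.98
d = sqrt(244.98) = 15.6518

15.6518


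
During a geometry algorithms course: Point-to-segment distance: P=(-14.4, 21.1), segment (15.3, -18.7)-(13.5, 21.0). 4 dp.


Project P onto AB: t = 1 (clamped to [0,1])
Closest point on segment: (13.5, 21)
Distance: 27.9002

27.9002


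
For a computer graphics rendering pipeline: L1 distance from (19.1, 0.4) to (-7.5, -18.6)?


|19.1-(-7.5)| + |0.4-(-18.6)| = 26.6 + 19 = 45.6

45.6


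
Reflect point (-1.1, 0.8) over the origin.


Reflection over origin: (x,y) -> (-x,-y)
(-1.1, 0.8) -> (1.1, -0.8)

(1.1, -0.8)


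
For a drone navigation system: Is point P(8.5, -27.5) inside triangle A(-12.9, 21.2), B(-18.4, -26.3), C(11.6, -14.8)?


Cross products: AB x AP = 1284.35, BC x BP = -345.35, CA x CP = 422.75
All same sign? no

No, outside


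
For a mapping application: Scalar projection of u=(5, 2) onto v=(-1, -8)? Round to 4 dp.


u.v = -21, |v| = sqrt(65) = 8.0623
Scalar projection = u.v / |v| = -21 / sqrt(65) = -2.6047

-2.6047


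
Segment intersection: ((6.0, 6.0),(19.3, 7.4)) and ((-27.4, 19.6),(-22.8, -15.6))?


Cross products: d1=1113.12, d2=1587.72, d3=227.64, d4=-246.96
d1*d2 < 0 and d3*d4 < 0? no

No, they don't intersect


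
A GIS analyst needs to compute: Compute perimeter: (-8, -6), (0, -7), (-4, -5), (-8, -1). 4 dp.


Sides: (-8, -6)->(0, -7): sqrt(65) = 8.062258, (0, -7)->(-4, -5): sqrt(20) = 4.472136, (-4, -5)->(-8, -1): sqrt(32) = 5.656854, (-8, -1)->(-8, -6): sqrt(25) = 5
Sum = 23.191248
Perimeter = 23.1912

23.1912


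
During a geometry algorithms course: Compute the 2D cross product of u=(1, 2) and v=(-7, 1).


u x v = u_x*v_y - u_y*v_x = 1*1 - 2*(-7)
= 1 - (-14) = 15

15


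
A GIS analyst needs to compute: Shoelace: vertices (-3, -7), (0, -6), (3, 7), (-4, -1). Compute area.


Shoelace sum: ((-3)*(-6) - 0*(-7)) + (0*7 - 3*(-6)) + (3*(-1) - (-4)*7) + ((-4)*(-7) - (-3)*(-1))
= 86
Area = |86|/2 = 43

43


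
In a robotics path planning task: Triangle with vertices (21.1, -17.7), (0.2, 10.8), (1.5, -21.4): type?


Side lengths squared: AB^2=1249.06, BC^2=1038.53, CA^2=397.85
Sorted: [397.85, 1038.53, 1249.06]
By sides: Scalene, By angles: Acute

Scalene, Acute


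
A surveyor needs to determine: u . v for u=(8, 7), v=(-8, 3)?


u . v = u_x*v_x + u_y*v_y = 8*(-8) + 7*3
= (-64) + 21 = -43

-43


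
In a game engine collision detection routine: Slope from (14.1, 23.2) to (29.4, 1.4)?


slope = (y2-y1)/(x2-x1) = (1.4-23.2)/(29.4-14.1) = (-21.8)/15.3 = -1.4248

-1.4248


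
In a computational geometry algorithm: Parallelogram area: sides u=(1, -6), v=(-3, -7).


|u x v| = |1*(-7) - (-6)*(-3)|
= |(-7) - 18| = 25

25


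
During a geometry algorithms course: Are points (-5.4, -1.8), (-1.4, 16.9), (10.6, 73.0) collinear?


Cross product: ((-1.4)-(-5.4))*(73-(-1.8)) - (16.9-(-1.8))*(10.6-(-5.4))
= 0

Yes, collinear


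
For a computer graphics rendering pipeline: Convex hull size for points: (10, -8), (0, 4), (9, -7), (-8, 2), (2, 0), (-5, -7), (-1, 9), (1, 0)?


Convex hull vertices (CCW): (-8, 2), (-5, -7), (10, -8), (-1, 9)
Count = 4

4


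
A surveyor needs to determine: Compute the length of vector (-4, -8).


|u| = sqrt((-4)^2 + (-8)^2) = sqrt(80) = 8.9443

8.9443


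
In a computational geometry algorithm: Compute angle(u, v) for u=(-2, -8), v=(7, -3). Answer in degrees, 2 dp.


u.v = 10, |u| = sqrt(68) = 8.2462, |v| = sqrt(58) = 7.6158
cos(theta) = u.v/(|u||v|) = 10/sqrt(3944) = 0.159232
theta = acos(0.159232) = 80.84 degrees

80.84 degrees


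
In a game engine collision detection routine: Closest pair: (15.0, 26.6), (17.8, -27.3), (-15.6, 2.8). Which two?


d(P0,P1) = 53.9727, d(P0,P2) = 38.766, d(P1,P2) = 44.9619
Closest: P0 and P2

Closest pair: (15.0, 26.6) and (-15.6, 2.8), distance = 38.766


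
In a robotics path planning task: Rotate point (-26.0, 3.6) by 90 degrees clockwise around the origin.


90° CW: (x,y) -> (y, -x)
(-26,3.6) -> (3.6, 26)

(3.6, 26)


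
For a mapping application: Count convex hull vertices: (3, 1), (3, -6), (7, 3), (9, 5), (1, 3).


Convex hull vertices (CCW): (1, 3), (3, -6), (9, 5)
Count = 3

3


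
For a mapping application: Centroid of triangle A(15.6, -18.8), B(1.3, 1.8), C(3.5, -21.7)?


Centroid = ((x_A+x_B+x_C)/3, (y_A+y_B+y_C)/3)
= ((15.6+1.3+3.5)/3, ((-18.8)+1.8+(-21.7))/3)
= (6.8, -12.9)

(6.8, -12.9)


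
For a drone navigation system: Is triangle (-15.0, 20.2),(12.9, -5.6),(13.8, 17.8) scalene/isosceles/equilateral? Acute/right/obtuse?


Side lengths squared: AB^2=1444.05, BC^2=548.37, CA^2=835.2
Sorted: [548.37, 835.2, 1444.05]
By sides: Scalene, By angles: Obtuse

Scalene, Obtuse


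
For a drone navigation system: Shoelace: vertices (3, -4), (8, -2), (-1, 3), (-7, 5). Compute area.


Shoelace sum: (3*(-2) - 8*(-4)) + (8*3 - (-1)*(-2)) + ((-1)*5 - (-7)*3) + ((-7)*(-4) - 3*5)
= 77
Area = |77|/2 = 38.5

38.5


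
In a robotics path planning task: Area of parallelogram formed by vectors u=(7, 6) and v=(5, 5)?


|u x v| = |7*5 - 6*5|
= |35 - 30| = 5

5


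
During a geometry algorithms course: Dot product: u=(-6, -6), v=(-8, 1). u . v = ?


u . v = u_x*v_x + u_y*v_y = (-6)*(-8) + (-6)*1
= 48 + (-6) = 42

42


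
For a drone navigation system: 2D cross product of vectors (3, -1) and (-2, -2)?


u x v = u_x*v_y - u_y*v_x = 3*(-2) - (-1)*(-2)
= (-6) - 2 = -8

-8


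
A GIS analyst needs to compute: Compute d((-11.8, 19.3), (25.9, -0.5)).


dx=37.7, dy=-19.8
d^2 = 37.7^2 + (-19.8)^2 = 1813.33
d = sqrt(1813.33) = 42.5832

42.5832


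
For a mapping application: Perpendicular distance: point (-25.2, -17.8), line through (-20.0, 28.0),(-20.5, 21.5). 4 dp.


|cross product| = 10.9
|line direction| = sqrt(42.5) = 6.5192
Distance = 10.9/sqrt(42.5) = 1.672

1.672


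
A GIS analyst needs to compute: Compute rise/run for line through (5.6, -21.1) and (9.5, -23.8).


slope = (y2-y1)/(x2-x1) = ((-23.8)-(-21.1))/(9.5-5.6) = (-2.7)/3.9 = -0.6923

-0.6923


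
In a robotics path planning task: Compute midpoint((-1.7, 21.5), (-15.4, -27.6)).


M = (((-1.7)+(-15.4))/2, (21.5+(-27.6))/2)
= (-8.55, -3.05)

(-8.55, -3.05)


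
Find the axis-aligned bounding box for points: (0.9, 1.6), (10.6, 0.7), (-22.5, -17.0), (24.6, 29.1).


x range: [-22.5, 24.6]
y range: [-17, 29.1]
Bounding box: (-22.5,-17) to (24.6,29.1)

(-22.5,-17) to (24.6,29.1)


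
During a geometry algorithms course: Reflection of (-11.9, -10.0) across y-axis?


Reflection over y-axis: (x,y) -> (-x,y)
(-11.9, -10) -> (11.9, -10)

(11.9, -10)


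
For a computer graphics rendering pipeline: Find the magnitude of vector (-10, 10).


|u| = sqrt((-10)^2 + 10^2) = sqrt(200) = 14.1421

14.1421


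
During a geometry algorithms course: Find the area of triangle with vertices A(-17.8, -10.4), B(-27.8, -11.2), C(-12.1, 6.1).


Area = |x_A(y_B-y_C) + x_B(y_C-y_A) + x_C(y_A-y_B)|/2
= |307.94 + (-458.7) + (-9.68)|/2
= 160.44/2 = 80.22

80.22


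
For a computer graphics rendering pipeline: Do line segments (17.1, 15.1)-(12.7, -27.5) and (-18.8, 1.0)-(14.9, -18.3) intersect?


Cross products: d1=1168.04, d2=-352.5, d3=-1467.3, d4=53.24
d1*d2 < 0 and d3*d4 < 0? yes

Yes, they intersect


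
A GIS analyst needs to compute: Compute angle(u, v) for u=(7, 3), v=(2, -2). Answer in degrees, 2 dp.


u.v = 8, |u| = sqrt(58) = 7.6158, |v| = sqrt(8) = 2.8284
cos(theta) = u.v/(|u||v|) = 8/sqrt(464) = 0.371391
theta = acos(0.371391) = 68.2 degrees

68.2 degrees


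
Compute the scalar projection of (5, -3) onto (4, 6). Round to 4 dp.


u.v = 2, |v| = sqrt(52) = 7.2111
Scalar projection = u.v / |v| = 2 / sqrt(52) = 0.2774

0.2774


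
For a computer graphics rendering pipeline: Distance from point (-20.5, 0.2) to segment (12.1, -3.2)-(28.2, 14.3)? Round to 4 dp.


Project P onto AB: t = 0 (clamped to [0,1])
Closest point on segment: (12.1, -3.2)
Distance: 32.7768

32.7768


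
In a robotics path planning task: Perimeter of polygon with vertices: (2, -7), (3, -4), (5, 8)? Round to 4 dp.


Sides: (2, -7)->(3, -4): sqrt(10) = 3.162278, (3, -4)->(5, 8): sqrt(148) = 12.165525, (5, 8)->(2, -7): sqrt(234) = 15.297059
Sum = 30.624862
Perimeter = 30.6249

30.6249


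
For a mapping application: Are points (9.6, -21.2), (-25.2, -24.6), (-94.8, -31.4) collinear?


Cross product: ((-25.2)-9.6)*((-31.4)-(-21.2)) - ((-24.6)-(-21.2))*((-94.8)-9.6)
= 0

Yes, collinear


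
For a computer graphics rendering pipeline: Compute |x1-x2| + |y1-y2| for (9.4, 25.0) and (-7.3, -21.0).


|9.4-(-7.3)| + |25-(-21)| = 16.7 + 46 = 62.7

62.7


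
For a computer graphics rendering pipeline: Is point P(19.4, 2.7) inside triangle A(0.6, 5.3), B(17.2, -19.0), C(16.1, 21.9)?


Cross products: AB x AP = 413.68, BC x BP = -113.85, CA x CP = 352.38
All same sign? no

No, outside


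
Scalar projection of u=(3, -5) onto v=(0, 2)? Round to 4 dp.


u.v = -10, |v| = sqrt(4) = 2
Scalar projection = u.v / |v| = -10 / sqrt(4) = -5

-5


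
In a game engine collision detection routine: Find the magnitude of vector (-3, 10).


|u| = sqrt((-3)^2 + 10^2) = sqrt(109) = 10.4403

10.4403


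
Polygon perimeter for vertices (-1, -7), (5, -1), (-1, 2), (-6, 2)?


Sides: (-1, -7)->(5, -1): sqrt(72) = 8.485281, (5, -1)->(-1, 2): sqrt(45) = 6.708204, (-1, 2)->(-6, 2): sqrt(25) = 5, (-6, 2)->(-1, -7): sqrt(106) = 10.29563
Sum = 30.489115
Perimeter = 30.4891

30.4891


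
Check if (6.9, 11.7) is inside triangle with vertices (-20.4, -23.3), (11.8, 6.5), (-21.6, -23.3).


Cross products: AB x AP = 313.46, BC x BP = -319.7, CA x CP = 42
All same sign? no

No, outside


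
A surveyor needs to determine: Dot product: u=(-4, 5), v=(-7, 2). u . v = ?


u . v = u_x*v_x + u_y*v_y = (-4)*(-7) + 5*2
= 28 + 10 = 38

38


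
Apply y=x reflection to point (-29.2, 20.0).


Reflection over y=x: (x,y) -> (y,x)
(-29.2, 20) -> (20, -29.2)

(20, -29.2)


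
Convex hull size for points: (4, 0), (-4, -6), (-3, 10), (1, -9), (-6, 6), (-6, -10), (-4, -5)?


Convex hull vertices (CCW): (-6, -10), (1, -9), (4, 0), (-3, 10), (-6, 6)
Count = 5

5


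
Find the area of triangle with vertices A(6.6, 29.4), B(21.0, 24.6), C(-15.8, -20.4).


Area = |x_A(y_B-y_C) + x_B(y_C-y_A) + x_C(y_A-y_B)|/2
= |297 + (-1045.8) + (-75.84)|/2
= 824.64/2 = 412.32

412.32


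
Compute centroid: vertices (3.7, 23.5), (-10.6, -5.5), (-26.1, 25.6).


Centroid = ((x_A+x_B+x_C)/3, (y_A+y_B+y_C)/3)
= ((3.7+(-10.6)+(-26.1))/3, (23.5+(-5.5)+25.6)/3)
= (-11, 14.5333)

(-11, 14.5333)


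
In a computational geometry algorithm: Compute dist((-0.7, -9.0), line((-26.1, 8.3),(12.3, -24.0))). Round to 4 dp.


|cross product| = 156.1
|line direction| = sqrt(2517.85) = 50.1782
Distance = 156.1/sqrt(2517.85) = 3.1109

3.1109


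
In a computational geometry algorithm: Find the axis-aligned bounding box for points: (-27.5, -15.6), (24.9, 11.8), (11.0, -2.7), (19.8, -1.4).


x range: [-27.5, 24.9]
y range: [-15.6, 11.8]
Bounding box: (-27.5,-15.6) to (24.9,11.8)

(-27.5,-15.6) to (24.9,11.8)


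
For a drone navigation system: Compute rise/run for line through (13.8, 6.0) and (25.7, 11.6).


slope = (y2-y1)/(x2-x1) = (11.6-6)/(25.7-13.8) = 5.6/11.9 = 0.4706

0.4706


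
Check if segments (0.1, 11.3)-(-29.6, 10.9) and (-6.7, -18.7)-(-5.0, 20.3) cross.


Cross products: d1=-214.2, d2=943.42, d3=888.28, d4=-269.34
d1*d2 < 0 and d3*d4 < 0? yes

Yes, they intersect


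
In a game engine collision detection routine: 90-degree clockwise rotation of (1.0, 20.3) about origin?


90° CW: (x,y) -> (y, -x)
(1,20.3) -> (20.3, -1)

(20.3, -1)


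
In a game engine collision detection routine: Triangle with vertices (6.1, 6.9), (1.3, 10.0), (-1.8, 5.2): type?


Side lengths squared: AB^2=32.65, BC^2=32.65, CA^2=65.3
Sorted: [32.65, 32.65, 65.3]
By sides: Isosceles, By angles: Right

Isosceles, Right


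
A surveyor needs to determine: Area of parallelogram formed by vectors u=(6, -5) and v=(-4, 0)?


|u x v| = |6*0 - (-5)*(-4)|
= |0 - 20| = 20

20


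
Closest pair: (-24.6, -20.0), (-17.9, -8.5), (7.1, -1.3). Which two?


d(P0,P1) = 13.3094, d(P0,P2) = 36.8046, d(P1,P2) = 26.0161
Closest: P0 and P1

Closest pair: (-24.6, -20.0) and (-17.9, -8.5), distance = 13.3094


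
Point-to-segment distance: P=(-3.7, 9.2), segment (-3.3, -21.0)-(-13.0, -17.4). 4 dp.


Project P onto AB: t = 1 (clamped to [0,1])
Closest point on segment: (-13, -17.4)
Distance: 28.1789

28.1789


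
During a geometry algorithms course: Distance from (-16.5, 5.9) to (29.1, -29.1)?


dx=45.6, dy=-35
d^2 = 45.6^2 + (-35)^2 = 3304.36
d = sqrt(3304.36) = 57.4836

57.4836


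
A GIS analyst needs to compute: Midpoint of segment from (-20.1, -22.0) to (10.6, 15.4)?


M = (((-20.1)+10.6)/2, ((-22)+15.4)/2)
= (-4.75, -3.3)

(-4.75, -3.3)


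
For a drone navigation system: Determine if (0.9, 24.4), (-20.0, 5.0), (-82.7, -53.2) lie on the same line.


Cross product: ((-20)-0.9)*((-53.2)-24.4) - (5-24.4)*((-82.7)-0.9)
= 0

Yes, collinear


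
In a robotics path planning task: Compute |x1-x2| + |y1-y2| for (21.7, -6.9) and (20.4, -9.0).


|21.7-20.4| + |(-6.9)-(-9)| = 1.3 + 2.1 = 3.4

3.4


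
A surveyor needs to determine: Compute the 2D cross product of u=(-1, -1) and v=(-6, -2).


u x v = u_x*v_y - u_y*v_x = (-1)*(-2) - (-1)*(-6)
= 2 - 6 = -4

-4
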